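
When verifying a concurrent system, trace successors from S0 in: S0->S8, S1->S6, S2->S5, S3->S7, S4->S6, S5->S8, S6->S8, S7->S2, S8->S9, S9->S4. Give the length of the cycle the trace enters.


Trace from S0 until a state repeats:
  S0 -> S8 -> S9 -> S4 -> S6 -> S8
S8 first seen at step 1, revisited at step 5.
Cycle length = 5 - 1 = 4

4


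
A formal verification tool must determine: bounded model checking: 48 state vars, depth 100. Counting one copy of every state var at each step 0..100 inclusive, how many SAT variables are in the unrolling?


BMC unrolls to depth k, creating one copy of each state var for steps 0..k.
Step count = 100 + 1 = 101 (steps 0 through 100)
Vars per step = 48
Total = 48 * 101 = 4848

4848


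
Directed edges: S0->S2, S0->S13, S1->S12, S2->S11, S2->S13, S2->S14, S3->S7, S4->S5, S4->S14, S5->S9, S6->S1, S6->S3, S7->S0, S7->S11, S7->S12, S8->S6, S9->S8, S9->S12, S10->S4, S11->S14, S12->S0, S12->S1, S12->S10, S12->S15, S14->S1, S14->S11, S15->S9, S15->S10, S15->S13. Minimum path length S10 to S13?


BFS layer-by-layer from S10:
  dist 0: {S10}
  dist 1: {S4}
  dist 2: {S5, S14}
  dist 3: {S1, S9, S11}
  dist 4: {S8, S12}
  dist 5: {S0, S6, S15}
  dist 6: {S2, S3, S13}
  -> S13 reached at distance 6
Shortest path length = 6

6


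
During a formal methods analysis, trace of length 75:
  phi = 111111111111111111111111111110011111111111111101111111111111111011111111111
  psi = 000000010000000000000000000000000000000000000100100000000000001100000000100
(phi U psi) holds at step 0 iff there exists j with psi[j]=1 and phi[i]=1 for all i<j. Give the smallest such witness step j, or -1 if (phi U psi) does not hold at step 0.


(phi U psi) at 0: need smallest j with psi[j]=1 and phi[i]=1 for all i in [0,j).
Scan from step 0:
  step 0: phi=1, psi=0 -> continue
  step 1: phi=1, psi=0 -> continue
  step 2: phi=1, psi=0 -> continue
  step 3: phi=1, psi=0 -> continue
  step 7: psi=1 and phi held for [0,7) -> witness found
Witness step = 7

7


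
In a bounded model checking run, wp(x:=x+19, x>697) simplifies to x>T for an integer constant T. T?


Formula: wp(x:=E, P) = P[E/x] (substitute E for x in postcondition)
Step 1: Postcondition: x>697
Step 2: Substitute x+19 for x: x+19>697
Step 3: Solve for x: x > 697-19 = 678

678


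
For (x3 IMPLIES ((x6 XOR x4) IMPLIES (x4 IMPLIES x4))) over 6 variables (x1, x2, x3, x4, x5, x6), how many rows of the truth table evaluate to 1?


Formula: (x3 IMPLIES ((x6 XOR x4) IMPLIES (x4 IMPLIES x4))) over 6 vars (64 rows)
Evaluate each row (x1, x2, x3, x4, x5, x6 as bits, MSB first):
  row 0 [000000]: (0 IMPLIES ((0 XOR 0) IMPLIES (0 IMPLIES 0))) -> 1
  row 1 [000001]: (0 IMPLIES ((1 XOR 0) IMPLIES (0 IMPLIES 0))) -> 1
  row 2 [000010]: (0 IMPLIES ((0 XOR 0) IMPLIES (0 IMPLIES 0))) -> 1
  row 3 [000011]: (0 IMPLIES ((1 XOR 0) IMPLIES (0 IMPLIES 0))) -> 1
  row 4 [000100]: (0 IMPLIES ((0 XOR 1) IMPLIES (1 IMPLIES 1))) -> 1
  (every remaining row is evaluated the same way; all 64 results are listed next)
Full result column, 8 rows per line (x1,x2,x3 fixed per line; x4,x5,x6 runs 000..111 left to right):
  rows 0-7 [x1,x2,x3=000]: 11111111  (ones: 8)
  rows 8-15 [x1,x2,x3=001]: 11111111  (ones: 8)
  rows 16-23 [x1,x2,x3=010]: 11111111  (ones: 8)
  rows 24-31 [x1,x2,x3=011]: 11111111  (ones: 8)
  rows 32-39 [x1,x2,x3=100]: 11111111  (ones: 8)
  rows 40-47 [x1,x2,x3=101]: 11111111  (ones: 8)
  rows 48-55 [x1,x2,x3=110]: 11111111  (ones: 8)
  rows 56-63 [x1,x2,x3=111]: 11111111  (ones: 8)
Count of 1-rows = 8+8+8+8+8+8+8+8 = 64

64


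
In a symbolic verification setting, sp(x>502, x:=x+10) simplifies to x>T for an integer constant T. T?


Formula: sp(P, x:=E) = exists old_x. (x = E[old_x/x]) AND P[old_x/x] (old_x is the value of x before the assignment; eliminate old_x by solving x = E[old_x/x] for old_x)
Step 1: Precondition P: x>502, i.e. old_x > 502
Step 2: Assignment gives x = old_x + 10, so old_x = x - 10
Step 3: Substitute into P: x - 10 > 502
Step 4: Simplify: x > 502+10 = 512

512


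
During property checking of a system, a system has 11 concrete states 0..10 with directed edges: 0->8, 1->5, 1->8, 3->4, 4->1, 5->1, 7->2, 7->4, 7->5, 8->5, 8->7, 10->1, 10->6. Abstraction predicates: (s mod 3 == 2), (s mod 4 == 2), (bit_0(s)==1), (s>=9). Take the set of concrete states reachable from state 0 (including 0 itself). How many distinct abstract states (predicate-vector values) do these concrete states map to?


BFS from 0:
Concrete reachable: {0, 1, 2, 4, 5, 7, 8}
Abstract via predicates (s mod 3 == 2), (s mod 4 == 2), (bit_0(s)==1), (s>=9):
  (0,0,0,0) <- {0, 4}
  (0,0,1,0) <- {1, 7}
  (1,0,0,0) <- {8}
  (1,0,1,0) <- {5}
  (1,1,0,0) <- {2}
Distinct abstract states = 5

5


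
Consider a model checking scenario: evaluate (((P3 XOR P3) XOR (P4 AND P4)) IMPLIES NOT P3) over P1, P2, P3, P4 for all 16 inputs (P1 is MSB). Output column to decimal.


Formula: (((P3 XOR P3) XOR (P4 AND P4)) IMPLIES NOT P3) over P1, P2, P3, P4 (16 rows)
Evaluate each row (bits = P1,P2,P3,P4, MSB first):
  row 0 [0000]: (((0 XOR 0) XOR (0 AND 0)) IMPLIES NOT 0) -> 1
  row 1 [0001]: (((0 XOR 0) XOR (1 AND 1)) IMPLIES NOT 0) -> 1
  row 2 [0010]: (((1 XOR 1) XOR (0 AND 0)) IMPLIES NOT 1) -> 1
  row 3 [0011]: (((1 XOR 1) XOR (1 AND 1)) IMPLIES NOT 1) -> 0
  row 4 [0100]: (((0 XOR 0) XOR (0 AND 0)) IMPLIES NOT 0) -> 1
  row 5 [0101]: (((0 XOR 0) XOR (1 AND 1)) IMPLIES NOT 0) -> 1
  row 6 [0110]: (((1 XOR 1) XOR (0 AND 0)) IMPLIES NOT 1) -> 1
  row 7 [0111]: (((1 XOR 1) XOR (1 AND 1)) IMPLIES NOT 1) -> 0
  row 8 [1000]: (((0 XOR 0) XOR (0 AND 0)) IMPLIES NOT 0) -> 1
  row 9 [1001]: (((0 XOR 0) XOR (1 AND 1)) IMPLIES NOT 0) -> 1
  row 10 [1010]: (((1 XOR 1) XOR (0 AND 0)) IMPLIES NOT 1) -> 1
  row 11 [1011]: (((1 XOR 1) XOR (1 AND 1)) IMPLIES NOT 1) -> 0
  row 12 [1100]: (((0 XOR 0) XOR (0 AND 0)) IMPLIES NOT 0) -> 1
  row 13 [1101]: (((0 XOR 0) XOR (1 AND 1)) IMPLIES NOT 0) -> 1
  row 14 [1110]: (((1 XOR 1) XOR (0 AND 0)) IMPLIES NOT 1) -> 1
  row 15 [1111]: (((1 XOR 1) XOR (1 AND 1)) IMPLIES NOT 1) -> 0
Full result column, 4 rows per line (P1,P2 fixed per line; P3,P4 runs 00..11 left to right):
  rows 0-3 [P1,P2=00]: 1110  = hex E
  rows 4-7 [P1,P2=01]: 1110  = hex E
  rows 8-11 [P1,P2=10]: 1110  = hex E
  rows 12-15 [P1,P2=11]: 1110  = hex E
Output column (row 0 .. row 15) = 1110111011101110
Output column grouped in 4s = 1110 1110 1110 1110 = 0xEEEE
Convert to decimal digit by digit (value = value*16 + digit):
  E -> 14
  14*16 + 14 (E) = 238
  238*16 + 14 (E) = 3822
  3822*16 + 14 (E) = 61166
Decimal = 61166

61166


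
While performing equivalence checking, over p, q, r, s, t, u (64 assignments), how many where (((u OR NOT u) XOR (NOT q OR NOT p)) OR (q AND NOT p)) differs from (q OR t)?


F1 = (((u OR NOT u) XOR (NOT q OR NOT p)) OR (q AND NOT p))
F2 = (q OR t)
Evaluate both on each of 64 rows (bits = p,q,r,s,t,u):
  row 0 [000000]: F1=0 F2=0 -> 0
  row 1 [000001]: F1=0 F2=0 -> 0
  row 2 [000010]: F1=0 F2=1 (differ) -> 1
  row 3 [000011]: F1=0 F2=1 (differ) -> 1
  row 4 [000100]: F1=0 F2=0 -> 0
  (every remaining row is evaluated the same way; all 64 results are listed next)
Full result column, 8 rows per line (p,q,r fixed per line; s,t,u runs 000..111 left to right):
  rows 0-7 [p,q,r=000]: 00110011  (ones: 4)
  rows 8-15 [p,q,r=001]: 00110011  (ones: 4)
  rows 16-23 [p,q,r=010]: 00000000  (ones: 0)
  rows 24-31 [p,q,r=011]: 00000000  (ones: 0)
  rows 32-39 [p,q,r=100]: 00110011  (ones: 4)
  rows 40-47 [p,q,r=101]: 00110011  (ones: 4)
  rows 48-55 [p,q,r=110]: 00000000  (ones: 0)
  rows 56-63 [p,q,r=111]: 00000000  (ones: 0)
Disagreements = 4+4+0+0+4+4+0+0 = 16

16


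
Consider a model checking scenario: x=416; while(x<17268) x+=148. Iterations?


Step 1: x goes from 416 toward 17268 by 148; the body runs while x<17268, so iterations = ceil((bound-start)/step)
Step 2: Distance=16852
Step 3: ceil(16852/148)=114

114


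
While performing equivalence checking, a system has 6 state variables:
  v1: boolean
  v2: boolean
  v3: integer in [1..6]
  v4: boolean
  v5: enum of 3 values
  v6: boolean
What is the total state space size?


State space = product of domain sizes of all variables.
Domain sizes:
  v1 (boolean): 2
  v2 (boolean): 2
  v3 (integer in [1..6]): 6
  v4 (boolean): 2
  v5 (enum of 3 values): 3
  v6 (boolean): 2
Product = 2 * 2 * 6 * 2 * 3 * 2 = 288

288


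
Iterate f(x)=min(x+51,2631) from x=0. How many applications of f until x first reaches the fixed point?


Step 1: x=0, cap=2631, increment=51
Step 2: x grows by 51 each step until capped at 2631; fixed point is x=2631
Step 3: iterations = ceil(2631/51) = 52

52


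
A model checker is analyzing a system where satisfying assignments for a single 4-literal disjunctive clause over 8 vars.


Step 1: Total=2^8=256
Step 2: Unsat when all 4 false: 2^4=16
Step 3: Sat=256-16=240

240


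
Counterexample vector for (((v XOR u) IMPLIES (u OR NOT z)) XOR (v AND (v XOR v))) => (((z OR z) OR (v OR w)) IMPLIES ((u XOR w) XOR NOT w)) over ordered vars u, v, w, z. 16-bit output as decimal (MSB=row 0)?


F1 = (((v XOR u) IMPLIES (u OR NOT z)) XOR (v AND (v XOR v)))
F2 = (((z OR z) OR (v OR w)) IMPLIES ((u XOR w) XOR NOT w))
Counterexample to F1=>F2 is where F1=1 and F2=0.
Evaluate each row (bits = u,v,w,z, MSB first):
  row 0 [0000]: F1=1 F2=1 -> F1&~F2 -> 0
  row 1 [0001]: F1=1 F2=1 -> F1&~F2 -> 0
  row 2 [0010]: F1=1 F2=1 -> F1&~F2 -> 0
  row 3 [0011]: F1=1 F2=1 -> F1&~F2 -> 0
  row 4 [0100]: F1=1 F2=1 -> F1&~F2 -> 0
  row 5 [0101]: F1=0 F2=1 -> F1&~F2 -> 0
  row 6 [0110]: F1=1 F2=1 -> F1&~F2 -> 0
  row 7 [0111]: F1=0 F2=1 -> F1&~F2 -> 0
  row 8 [1000]: F1=1 F2=1 -> F1&~F2 -> 0
  row 9 [1001]: F1=1 F2=0 -> F1&~F2 -> 1
  row 10 [1010]: F1=1 F2=0 -> F1&~F2 -> 1
  row 11 [1011]: F1=1 F2=0 -> F1&~F2 -> 1
  row 12 [1100]: F1=1 F2=0 -> F1&~F2 -> 1
  row 13 [1101]: F1=1 F2=0 -> F1&~F2 -> 1
  row 14 [1110]: F1=1 F2=0 -> F1&~F2 -> 1
  row 15 [1111]: F1=1 F2=0 -> F1&~F2 -> 1
Full result column, 4 rows per line (u,v fixed per line; w,z runs 00..11 left to right):
  rows 0-3 [u,v=00]: 0000  = hex 0
  rows 4-7 [u,v=01]: 0000  = hex 0
  rows 8-11 [u,v=10]: 0111  = hex 7
  rows 12-15 [u,v=11]: 1111  = hex F
Counterexample vector (row 0 .. row 15) = 0000000001111111
Output column grouped in 4s = 0000 0000 0111 1111 = 0x007F
Convert to decimal digit by digit (value = value*16 + digit):
  0 -> 0
  0*16 + 0 = 0
  0*16 + 7 = 7
  7*16 + 15 (F) = 127
Decimal = 127

127


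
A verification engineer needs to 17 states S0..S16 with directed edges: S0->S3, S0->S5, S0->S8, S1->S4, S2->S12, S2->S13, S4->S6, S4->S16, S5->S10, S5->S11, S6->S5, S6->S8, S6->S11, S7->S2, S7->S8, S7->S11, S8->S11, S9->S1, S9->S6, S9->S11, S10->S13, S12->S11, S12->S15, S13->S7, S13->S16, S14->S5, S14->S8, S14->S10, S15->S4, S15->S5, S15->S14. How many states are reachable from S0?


BFS from S0:
  layer 0: {S0}
  layer 1: {S3, S5, S8}
  layer 2: {S10, S11}
  layer 3: {S13}
  layer 4: {S7, S16}
  layer 5: {S2}
  layer 6: {S12}
  layer 7: {S15}
  layer 8: {S4, S14}
  layer 9: {S6}
Reachable set: {S0, S2, S3, S4, S5, S6, S7, S8, S10, S11, S12, S13, S14, S15, S16}
Count = 15

15


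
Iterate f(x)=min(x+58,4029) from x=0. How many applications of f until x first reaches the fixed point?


Step 1: x=0, cap=4029, increment=58
Step 2: x grows by 58 each step until capped at 4029; fixed point is x=4029
Step 3: iterations = ceil(4029/58) = 70

70


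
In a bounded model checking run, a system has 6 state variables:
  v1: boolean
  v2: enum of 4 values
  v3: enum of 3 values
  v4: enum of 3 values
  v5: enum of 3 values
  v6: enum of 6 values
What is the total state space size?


State space = product of domain sizes of all variables.
Domain sizes:
  v1 (boolean): 2
  v2 (enum of 4 values): 4
  v3 (enum of 3 values): 3
  v4 (enum of 3 values): 3
  v5 (enum of 3 values): 3
  v6 (enum of 6 values): 6
Product = 2 * 4 * 3 * 3 * 3 * 6 = 1296

1296


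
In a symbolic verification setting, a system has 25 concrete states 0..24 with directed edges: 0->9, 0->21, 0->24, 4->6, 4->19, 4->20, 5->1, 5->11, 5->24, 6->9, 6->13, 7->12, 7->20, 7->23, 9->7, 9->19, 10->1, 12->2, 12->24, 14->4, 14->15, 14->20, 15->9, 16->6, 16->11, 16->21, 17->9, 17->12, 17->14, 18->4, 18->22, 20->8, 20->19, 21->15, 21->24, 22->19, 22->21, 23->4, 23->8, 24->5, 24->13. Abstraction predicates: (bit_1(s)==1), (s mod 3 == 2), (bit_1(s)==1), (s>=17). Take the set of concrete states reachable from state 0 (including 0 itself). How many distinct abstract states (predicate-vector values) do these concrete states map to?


BFS from 0:
Concrete reachable: {0, 1, 2, 4, 5, 6, 7, 8, 9, 11, 12, 13, 15, 19, 20, 21, 23, 24}
Abstract via predicates (bit_1(s)==1), (s mod 3 == 2), (bit_1(s)==1), (s>=17):
  (0,0,0,0) <- {0, 1, 4, 9, 12, 13}
  (0,0,0,1) <- {21, 24}
  (0,1,0,0) <- {5, 8}
  (0,1,0,1) <- {20}
  (1,0,1,0) <- {6, 7, 15}
  (1,0,1,1) <- {19}
  (1,1,1,0) <- {2, 11}
  (1,1,1,1) <- {23}
Distinct abstract states = 8

8


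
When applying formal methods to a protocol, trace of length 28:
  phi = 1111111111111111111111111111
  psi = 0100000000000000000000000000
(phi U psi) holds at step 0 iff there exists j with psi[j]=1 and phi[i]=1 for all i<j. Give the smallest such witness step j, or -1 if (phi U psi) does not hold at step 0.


(phi U psi) at 0: need smallest j with psi[j]=1 and phi[i]=1 for all i in [0,j).
Scan from step 0:
  step 0: phi=1, psi=0 -> continue
  step 1: psi=1 and phi held for [0,1) -> witness found
Witness step = 1

1


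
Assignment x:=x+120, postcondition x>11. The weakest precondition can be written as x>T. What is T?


Formula: wp(x:=E, P) = P[E/x] (substitute E for x in postcondition)
Step 1: Postcondition: x>11
Step 2: Substitute x+120 for x: x+120>11
Step 3: Solve for x: x > 11-120 = -109

-109


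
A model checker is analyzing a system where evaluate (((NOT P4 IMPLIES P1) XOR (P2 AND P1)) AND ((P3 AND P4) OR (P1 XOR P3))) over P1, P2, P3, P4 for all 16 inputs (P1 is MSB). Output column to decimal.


Formula: (((NOT P4 IMPLIES P1) XOR (P2 AND P1)) AND ((P3 AND P4) OR (P1 XOR P3))) over P1, P2, P3, P4 (16 rows)
Evaluate each row (bits = P1,P2,P3,P4, MSB first):
  row 0 [0000]: (((NOT 0 IMPLIES 0) XOR (0 AND 0)) AND ((0 AND 0) OR (0 XOR 0))) -> 0
  row 1 [0001]: (((NOT 1 IMPLIES 0) XOR (0 AND 0)) AND ((0 AND 1) OR (0 XOR 0))) -> 0
  row 2 [0010]: (((NOT 0 IMPLIES 0) XOR (0 AND 0)) AND ((1 AND 0) OR (0 XOR 1))) -> 0
  row 3 [0011]: (((NOT 1 IMPLIES 0) XOR (0 AND 0)) AND ((1 AND 1) OR (0 XOR 1))) -> 1
  row 4 [0100]: (((NOT 0 IMPLIES 0) XOR (1 AND 0)) AND ((0 AND 0) OR (0 XOR 0))) -> 0
  row 5 [0101]: (((NOT 1 IMPLIES 0) XOR (1 AND 0)) AND ((0 AND 1) OR (0 XOR 0))) -> 0
  row 6 [0110]: (((NOT 0 IMPLIES 0) XOR (1 AND 0)) AND ((1 AND 0) OR (0 XOR 1))) -> 0
  row 7 [0111]: (((NOT 1 IMPLIES 0) XOR (1 AND 0)) AND ((1 AND 1) OR (0 XOR 1))) -> 1
  row 8 [1000]: (((NOT 0 IMPLIES 1) XOR (0 AND 1)) AND ((0 AND 0) OR (1 XOR 0))) -> 1
  row 9 [1001]: (((NOT 1 IMPLIES 1) XOR (0 AND 1)) AND ((0 AND 1) OR (1 XOR 0))) -> 1
  row 10 [1010]: (((NOT 0 IMPLIES 1) XOR (0 AND 1)) AND ((1 AND 0) OR (1 XOR 1))) -> 0
  row 11 [1011]: (((NOT 1 IMPLIES 1) XOR (0 AND 1)) AND ((1 AND 1) OR (1 XOR 1))) -> 1
  row 12 [1100]: (((NOT 0 IMPLIES 1) XOR (1 AND 1)) AND ((0 AND 0) OR (1 XOR 0))) -> 0
  row 13 [1101]: (((NOT 1 IMPLIES 1) XOR (1 AND 1)) AND ((0 AND 1) OR (1 XOR 0))) -> 0
  row 14 [1110]: (((NOT 0 IMPLIES 1) XOR (1 AND 1)) AND ((1 AND 0) OR (1 XOR 1))) -> 0
  row 15 [1111]: (((NOT 1 IMPLIES 1) XOR (1 AND 1)) AND ((1 AND 1) OR (1 XOR 1))) -> 0
Full result column, 4 rows per line (P1,P2 fixed per line; P3,P4 runs 00..11 left to right):
  rows 0-3 [P1,P2=00]: 0001  = hex 1
  rows 4-7 [P1,P2=01]: 0001  = hex 1
  rows 8-11 [P1,P2=10]: 1101  = hex D
  rows 12-15 [P1,P2=11]: 0000  = hex 0
Output column (row 0 .. row 15) = 0001000111010000
Output column grouped in 4s = 0001 0001 1101 0000 = 0x11D0
Convert to decimal digit by digit (value = value*16 + digit):
  1 -> 1
  1*16 + 1 = 17
  17*16 + 13 (D) = 285
  285*16 + 0 = 4560
Decimal = 4560

4560


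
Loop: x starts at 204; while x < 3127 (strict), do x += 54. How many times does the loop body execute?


Step 1: x goes from 204 toward 3127 by 54; the body runs while x<3127, so iterations = ceil((bound-start)/step)
Step 2: Distance=2923
Step 3: ceil(2923/54)=55

55


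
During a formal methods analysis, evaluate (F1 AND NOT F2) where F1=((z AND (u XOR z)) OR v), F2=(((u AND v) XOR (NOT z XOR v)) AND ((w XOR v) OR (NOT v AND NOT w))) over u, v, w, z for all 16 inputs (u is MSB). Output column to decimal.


F1 = ((z AND (u XOR z)) OR v)
F2 = (((u AND v) XOR (NOT z XOR v)) AND ((w XOR v) OR (NOT v AND NOT w)))
Counterexample to F1=>F2 is where F1=1 and F2=0.
Evaluate each row (bits = u,v,w,z, MSB first):
  row 0 [0000]: F1=0 F2=1 -> F1&~F2 -> 0
  row 1 [0001]: F1=1 F2=0 -> F1&~F2 -> 1
  row 2 [0010]: F1=0 F2=1 -> F1&~F2 -> 0
  row 3 [0011]: F1=1 F2=0 -> F1&~F2 -> 1
  row 4 [0100]: F1=1 F2=0 -> F1&~F2 -> 1
  row 5 [0101]: F1=1 F2=1 -> F1&~F2 -> 0
  row 6 [0110]: F1=1 F2=0 -> F1&~F2 -> 1
  row 7 [0111]: F1=1 F2=0 -> F1&~F2 -> 1
  row 8 [1000]: F1=0 F2=1 -> F1&~F2 -> 0
  row 9 [1001]: F1=0 F2=0 -> F1&~F2 -> 0
  row 10 [1010]: F1=0 F2=1 -> F1&~F2 -> 0
  row 11 [1011]: F1=0 F2=0 -> F1&~F2 -> 0
  row 12 [1100]: F1=1 F2=1 -> F1&~F2 -> 0
  row 13 [1101]: F1=1 F2=0 -> F1&~F2 -> 1
  row 14 [1110]: F1=1 F2=0 -> F1&~F2 -> 1
  row 15 [1111]: F1=1 F2=0 -> F1&~F2 -> 1
Full result column, 4 rows per line (u,v fixed per line; w,z runs 00..11 left to right):
  rows 0-3 [u,v=00]: 0101  = hex 5
  rows 4-7 [u,v=01]: 1011  = hex B
  rows 8-11 [u,v=10]: 0000  = hex 0
  rows 12-15 [u,v=11]: 0111  = hex 7
Counterexample vector (row 0 .. row 15) = 0101101100000111
Output column grouped in 4s = 0101 1011 0000 0111 = 0x5B07
Convert to decimal digit by digit (value = value*16 + digit):
  5 -> 5
  5*16 + 11 (B) = 91
  91*16 + 0 = 1456
  1456*16 + 7 = 23303
Decimal = 23303

23303


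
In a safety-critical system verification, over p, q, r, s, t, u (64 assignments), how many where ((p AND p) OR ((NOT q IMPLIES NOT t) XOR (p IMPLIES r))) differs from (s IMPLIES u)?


F1 = ((p AND p) OR ((NOT q IMPLIES NOT t) XOR (p IMPLIES r)))
F2 = (s IMPLIES u)
Evaluate both on each of 64 rows (bits = p,q,r,s,t,u):
  row 0 [000000]: F1=0 F2=1 (differ) -> 1
  row 1 [000001]: F1=0 F2=1 (differ) -> 1
  row 2 [000010]: F1=1 F2=1 -> 0
  row 3 [000011]: F1=1 F2=1 -> 0
  row 4 [000100]: F1=0 F2=0 -> 0
  (every remaining row is evaluated the same way; all 64 results are listed next)
Full result column, 8 rows per line (p,q,r fixed per line; s,t,u runs 000..111 left to right):
  rows 0-7 [p,q,r=000]: 11000110  (ones: 4)
  rows 8-15 [p,q,r=001]: 11000110  (ones: 4)
  rows 16-23 [p,q,r=010]: 11110101  (ones: 6)
  rows 24-31 [p,q,r=011]: 11110101  (ones: 6)
  rows 32-39 [p,q,r=100]: 00001010  (ones: 2)
  rows 40-47 [p,q,r=101]: 00001010  (ones: 2)
  rows 48-55 [p,q,r=110]: 00001010  (ones: 2)
  rows 56-63 [p,q,r=111]: 00001010  (ones: 2)
Disagreements = 4+4+6+6+2+2+2+2 = 28

28


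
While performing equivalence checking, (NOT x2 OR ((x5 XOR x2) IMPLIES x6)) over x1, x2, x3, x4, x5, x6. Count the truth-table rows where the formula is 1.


Formula: (NOT x2 OR ((x5 XOR x2) IMPLIES x6)) over 6 vars (64 rows)
Evaluate each row (x1, x2, x3, x4, x5, x6 as bits, MSB first):
  row 0 [000000]: (NOT 0 OR ((0 XOR 0) IMPLIES 0)) -> 1
  row 1 [000001]: (NOT 0 OR ((0 XOR 0) IMPLIES 1)) -> 1
  row 2 [000010]: (NOT 0 OR ((1 XOR 0) IMPLIES 0)) -> 1
  row 3 [000011]: (NOT 0 OR ((1 XOR 0) IMPLIES 1)) -> 1
  row 4 [000100]: (NOT 0 OR ((0 XOR 0) IMPLIES 0)) -> 1
  (every remaining row is evaluated the same way; all 64 results are listed next)
Full result column, 8 rows per line (x1,x2,x3 fixed per line; x4,x5,x6 runs 000..111 left to right):
  rows 0-7 [x1,x2,x3=000]: 11111111  (ones: 8)
  rows 8-15 [x1,x2,x3=001]: 11111111  (ones: 8)
  rows 16-23 [x1,x2,x3=010]: 01110111  (ones: 6)
  rows 24-31 [x1,x2,x3=011]: 01110111  (ones: 6)
  rows 32-39 [x1,x2,x3=100]: 11111111  (ones: 8)
  rows 40-47 [x1,x2,x3=101]: 11111111  (ones: 8)
  rows 48-55 [x1,x2,x3=110]: 01110111  (ones: 6)
  rows 56-63 [x1,x2,x3=111]: 01110111  (ones: 6)
Count of 1-rows = 8+8+6+6+8+8+6+6 = 56

56


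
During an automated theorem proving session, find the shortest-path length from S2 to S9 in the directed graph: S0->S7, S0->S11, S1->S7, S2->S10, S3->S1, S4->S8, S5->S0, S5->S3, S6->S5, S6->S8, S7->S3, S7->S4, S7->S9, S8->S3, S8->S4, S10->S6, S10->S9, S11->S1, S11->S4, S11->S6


BFS layer-by-layer from S2:
  dist 0: {S2}
  dist 1: {S10}
  dist 2: {S6, S9}
  -> S9 reached at distance 2
Shortest path length = 2

2


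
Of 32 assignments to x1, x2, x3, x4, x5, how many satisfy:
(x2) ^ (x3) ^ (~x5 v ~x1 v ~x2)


CNF with 3 clauses over 5 vars (32 assignments).
An assignment satisfies CNF iff every clause has >=1 true literal.
Check each row (bits = x1,x2,x3,x4,x5; clause T/F shown):
  row 0 [00000]: clauses=FFT -> 0
  row 1 [00001]: clauses=FFT -> 0
  row 2 [00010]: clauses=FFT -> 0
  row 3 [00011]: clauses=FFT -> 0
  row 4 [00100]: clauses=FTT -> 0
  row 5 [00101]: clauses=FTT -> 0
  row 6 [00110]: clauses=FTT -> 0
  row 7 [00111]: clauses=FTT -> 0
  row 8 [01000]: clauses=TFT -> 0
  row 9 [01001]: clauses=TFT -> 0
  row 10 [01010]: clauses=TFT -> 0
  row 11 [01011]: clauses=TFT -> 0
  row 12 [01100]: clauses=TTT -> 1
  row 13 [01101]: clauses=TTT -> 1
  row 14 [01110]: clauses=TTT -> 1
  row 15 [01111]: clauses=TTT -> 1
  row 16 [10000]: clauses=FFT -> 0
  row 17 [10001]: clauses=FFT -> 0
  row 18 [10010]: clauses=FFT -> 0
  row 19 [10011]: clauses=FFT -> 0
  row 20 [10100]: clauses=FTT -> 0
  row 21 [10101]: clauses=FTT -> 0
  row 22 [10110]: clauses=FTT -> 0
  row 23 [10111]: clauses=FTT -> 0
  row 24 [11000]: clauses=TFT -> 0
  row 25 [11001]: clauses=TFF -> 0
  row 26 [11010]: clauses=TFT -> 0
  row 27 [11011]: clauses=TFF -> 0
  row 28 [11100]: clauses=TTT -> 1
  row 29 [11101]: clauses=TTF -> 0
  row 30 [11110]: clauses=TTT -> 1
  row 31 [11111]: clauses=TTF -> 0
Full result column, 8 rows per line (x1,x2 fixed per line; x3,x4,x5 runs 000..111 left to right):
  rows 0-7 [x1,x2=00]: 00000000  (ones: 0)
  rows 8-15 [x1,x2=01]: 00001111  (ones: 4)
  rows 16-23 [x1,x2=10]: 00000000  (ones: 0)
  rows 24-31 [x1,x2=11]: 00001010  (ones: 2)
Satisfying assignments = 0+4+0+2 = 6

6


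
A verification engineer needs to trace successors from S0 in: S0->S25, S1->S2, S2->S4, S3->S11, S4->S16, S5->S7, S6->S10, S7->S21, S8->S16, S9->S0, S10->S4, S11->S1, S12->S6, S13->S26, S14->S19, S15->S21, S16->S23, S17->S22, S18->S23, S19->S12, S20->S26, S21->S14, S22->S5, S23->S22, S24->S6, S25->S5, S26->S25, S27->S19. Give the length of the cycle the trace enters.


Trace from S0 until a state repeats:
  S0 -> S25 -> S5 -> S7 -> S21 -> S14 -> S19 -> S12 -> S6 -> S10 -> S4 -> S16 -> S23 -> S22 -> S5
S5 first seen at step 2, revisited at step 14.
Cycle length = 14 - 2 = 12

12


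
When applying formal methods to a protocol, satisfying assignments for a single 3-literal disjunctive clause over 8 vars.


Step 1: Total=2^8=256
Step 2: Unsat when all 3 false: 2^5=32
Step 3: Sat=256-32=224

224


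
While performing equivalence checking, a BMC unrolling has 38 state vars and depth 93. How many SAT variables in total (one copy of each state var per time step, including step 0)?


BMC unrolls to depth k, creating one copy of each state var for steps 0..k.
Step count = 93 + 1 = 94 (steps 0 through 93)
Vars per step = 38
Total = 38 * 94 = 3572

3572


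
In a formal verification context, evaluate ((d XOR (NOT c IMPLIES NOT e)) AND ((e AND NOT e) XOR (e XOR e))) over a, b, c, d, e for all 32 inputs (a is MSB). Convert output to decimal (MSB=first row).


Formula: ((d XOR (NOT c IMPLIES NOT e)) AND ((e AND NOT e) XOR (e XOR e))) over a, b, c, d, e (32 rows)
Evaluate each row (bits = a,b,c,d,e, MSB first):
  row 0 [00000]: ((0 XOR (NOT 0 IMPLIES NOT 0)) AND ((0 AND NOT 0) XOR (0 XOR 0))) -> 0
  row 1 [00001]: ((0 XOR (NOT 0 IMPLIES NOT 1)) AND ((1 AND NOT 1) XOR (1 XOR 1))) -> 0
  row 2 [00010]: ((1 XOR (NOT 0 IMPLIES NOT 0)) AND ((0 AND NOT 0) XOR (0 XOR 0))) -> 0
  row 3 [00011]: ((1 XOR (NOT 0 IMPLIES NOT 1)) AND ((1 AND NOT 1) XOR (1 XOR 1))) -> 0
  row 4 [00100]: ((0 XOR (NOT 1 IMPLIES NOT 0)) AND ((0 AND NOT 0) XOR (0 XOR 0))) -> 0
  row 5 [00101]: ((0 XOR (NOT 1 IMPLIES NOT 1)) AND ((1 AND NOT 1) XOR (1 XOR 1))) -> 0
  row 6 [00110]: ((1 XOR (NOT 1 IMPLIES NOT 0)) AND ((0 AND NOT 0) XOR (0 XOR 0))) -> 0
  row 7 [00111]: ((1 XOR (NOT 1 IMPLIES NOT 1)) AND ((1 AND NOT 1) XOR (1 XOR 1))) -> 0
  row 8 [01000]: ((0 XOR (NOT 0 IMPLIES NOT 0)) AND ((0 AND NOT 0) XOR (0 XOR 0))) -> 0
  row 9 [01001]: ((0 XOR (NOT 0 IMPLIES NOT 1)) AND ((1 AND NOT 1) XOR (1 XOR 1))) -> 0
  row 10 [01010]: ((1 XOR (NOT 0 IMPLIES NOT 0)) AND ((0 AND NOT 0) XOR (0 XOR 0))) -> 0
  row 11 [01011]: ((1 XOR (NOT 0 IMPLIES NOT 1)) AND ((1 AND NOT 1) XOR (1 XOR 1))) -> 0
  row 12 [01100]: ((0 XOR (NOT 1 IMPLIES NOT 0)) AND ((0 AND NOT 0) XOR (0 XOR 0))) -> 0
  row 13 [01101]: ((0 XOR (NOT 1 IMPLIES NOT 1)) AND ((1 AND NOT 1) XOR (1 XOR 1))) -> 0
  row 14 [01110]: ((1 XOR (NOT 1 IMPLIES NOT 0)) AND ((0 AND NOT 0) XOR (0 XOR 0))) -> 0
  row 15 [01111]: ((1 XOR (NOT 1 IMPLIES NOT 1)) AND ((1 AND NOT 1) XOR (1 XOR 1))) -> 0
  row 16 [10000]: ((0 XOR (NOT 0 IMPLIES NOT 0)) AND ((0 AND NOT 0) XOR (0 XOR 0))) -> 0
  row 17 [10001]: ((0 XOR (NOT 0 IMPLIES NOT 1)) AND ((1 AND NOT 1) XOR (1 XOR 1))) -> 0
  row 18 [10010]: ((1 XOR (NOT 0 IMPLIES NOT 0)) AND ((0 AND NOT 0) XOR (0 XOR 0))) -> 0
  row 19 [10011]: ((1 XOR (NOT 0 IMPLIES NOT 1)) AND ((1 AND NOT 1) XOR (1 XOR 1))) -> 0
  row 20 [10100]: ((0 XOR (NOT 1 IMPLIES NOT 0)) AND ((0 AND NOT 0) XOR (0 XOR 0))) -> 0
  row 21 [10101]: ((0 XOR (NOT 1 IMPLIES NOT 1)) AND ((1 AND NOT 1) XOR (1 XOR 1))) -> 0
  row 22 [10110]: ((1 XOR (NOT 1 IMPLIES NOT 0)) AND ((0 AND NOT 0) XOR (0 XOR 0))) -> 0
  row 23 [10111]: ((1 XOR (NOT 1 IMPLIES NOT 1)) AND ((1 AND NOT 1) XOR (1 XOR 1))) -> 0
  row 24 [11000]: ((0 XOR (NOT 0 IMPLIES NOT 0)) AND ((0 AND NOT 0) XOR (0 XOR 0))) -> 0
  row 25 [11001]: ((0 XOR (NOT 0 IMPLIES NOT 1)) AND ((1 AND NOT 1) XOR (1 XOR 1))) -> 0
  row 26 [11010]: ((1 XOR (NOT 0 IMPLIES NOT 0)) AND ((0 AND NOT 0) XOR (0 XOR 0))) -> 0
  row 27 [11011]: ((1 XOR (NOT 0 IMPLIES NOT 1)) AND ((1 AND NOT 1) XOR (1 XOR 1))) -> 0
  row 28 [11100]: ((0 XOR (NOT 1 IMPLIES NOT 0)) AND ((0 AND NOT 0) XOR (0 XOR 0))) -> 0
  row 29 [11101]: ((0 XOR (NOT 1 IMPLIES NOT 1)) AND ((1 AND NOT 1) XOR (1 XOR 1))) -> 0
  row 30 [11110]: ((1 XOR (NOT 1 IMPLIES NOT 0)) AND ((0 AND NOT 0) XOR (0 XOR 0))) -> 0
  row 31 [11111]: ((1 XOR (NOT 1 IMPLIES NOT 1)) AND ((1 AND NOT 1) XOR (1 XOR 1))) -> 0
Full result column, 4 rows per line (a,b,c fixed per line; d,e runs 00..11 left to right):
  rows 0-3 [a,b,c=000]: 0000  = hex 0
  rows 4-7 [a,b,c=001]: 0000  = hex 0
  rows 8-11 [a,b,c=010]: 0000  = hex 0
  rows 12-15 [a,b,c=011]: 0000  = hex 0
  rows 16-19 [a,b,c=100]: 0000  = hex 0
  rows 20-23 [a,b,c=101]: 0000  = hex 0
  rows 24-27 [a,b,c=110]: 0000  = hex 0
  rows 28-31 [a,b,c=111]: 0000  = hex 0
Output column (row 0 .. row 31) = 00000000000000000000000000000000
Output column grouped in 4s = 0000 0000 0000 0000 0000 0000 0000 0000 = 0x00000000
Convert to decimal digit by digit (value = value*16 + digit):
  0 -> 0
  0*16 + 0 = 0
  0*16 + 0 = 0
  0*16 + 0 = 0
  0*16 + 0 = 0
  0*16 + 0 = 0
  0*16 + 0 = 0
  0*16 + 0 = 0
Decimal = 0

0


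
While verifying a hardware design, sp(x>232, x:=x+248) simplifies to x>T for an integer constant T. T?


Formula: sp(P, x:=E) = exists old_x. (x = E[old_x/x]) AND P[old_x/x] (old_x is the value of x before the assignment; eliminate old_x by solving x = E[old_x/x] for old_x)
Step 1: Precondition P: x>232, i.e. old_x > 232
Step 2: Assignment gives x = old_x + 248, so old_x = x - 248
Step 3: Substitute into P: x - 248 > 232
Step 4: Simplify: x > 232+248 = 480

480


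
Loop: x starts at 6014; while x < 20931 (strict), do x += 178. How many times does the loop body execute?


Step 1: x goes from 6014 toward 20931 by 178; the body runs while x<20931, so iterations = ceil((bound-start)/step)
Step 2: Distance=14917
Step 3: ceil(14917/178)=84

84


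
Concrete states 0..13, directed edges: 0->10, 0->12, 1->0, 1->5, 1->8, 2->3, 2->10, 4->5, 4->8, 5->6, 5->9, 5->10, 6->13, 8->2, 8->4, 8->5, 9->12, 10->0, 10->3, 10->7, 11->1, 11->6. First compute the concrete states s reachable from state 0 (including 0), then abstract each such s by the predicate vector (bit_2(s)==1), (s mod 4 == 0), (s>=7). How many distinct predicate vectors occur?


BFS from 0:
Concrete reachable: {0, 3, 7, 10, 12}
Abstract via predicates (bit_2(s)==1), (s mod 4 == 0), (s>=7):
  (0,0,0) <- {3}
  (0,0,1) <- {10}
  (0,1,0) <- {0}
  (1,0,1) <- {7}
  (1,1,1) <- {12}
Distinct abstract states = 5

5


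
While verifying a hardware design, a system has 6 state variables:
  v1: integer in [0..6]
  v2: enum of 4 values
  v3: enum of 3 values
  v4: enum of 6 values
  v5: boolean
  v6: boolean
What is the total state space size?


State space = product of domain sizes of all variables.
Domain sizes:
  v1 (integer in [0..6]): 7
  v2 (enum of 4 values): 4
  v3 (enum of 3 values): 3
  v4 (enum of 6 values): 6
  v5 (boolean): 2
  v6 (boolean): 2
Product = 7 * 4 * 3 * 6 * 2 * 2 = 2016

2016


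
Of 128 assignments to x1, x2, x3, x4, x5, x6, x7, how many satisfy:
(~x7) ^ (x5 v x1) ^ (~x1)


CNF with 3 clauses over 7 vars (128 assignments).
An assignment satisfies CNF iff every clause has >=1 true literal.
Check each row (bits = x1,x2,x3,x4,x5,x6,x7; clause T/F shown):
  row 0 [0000000]: clauses=TFT -> 0
  row 1 [0000001]: clauses=FFT -> 0
  row 2 [0000010]: clauses=TFT -> 0
  row 3 [0000011]: clauses=FFT -> 0
  row 4 [0000100]: clauses=TTT -> 1
  (every remaining row is evaluated the same way; all 128 results are listed next)
Full result column, 8 rows per line (x1,x2,x3,x4 fixed per line; x5,x6,x7 runs 000..111 left to right):
  rows 0-7 [x1,x2,x3,x4=0000]: 00001010  (ones: 2)
  rows 8-15 [x1,x2,x3,x4=0001]: 00001010  (ones: 2)
  rows 16-23 [x1,x2,x3,x4=0010]: 00001010  (ones: 2)
  rows 24-31 [x1,x2,x3,x4=0011]: 00001010  (ones: 2)
  rows 32-39 [x1,x2,x3,x4=0100]: 00001010  (ones: 2)
  rows 40-47 [x1,x2,x3,x4=0101]: 00001010  (ones: 2)
  rows 48-55 [x1,x2,x3,x4=0110]: 00001010  (ones: 2)
  rows 56-63 [x1,x2,x3,x4=0111]: 00001010  (ones: 2)
  rows 64-71 [x1,x2,x3,x4=1000]: 00000000  (ones: 0)
  rows 72-79 [x1,x2,x3,x4=1001]: 00000000  (ones: 0)
  rows 80-87 [x1,x2,x3,x4=1010]: 00000000  (ones: 0)
  rows 88-95 [x1,x2,x3,x4=1011]: 00000000  (ones: 0)
  rows 96-103 [x1,x2,x3,x4=1100]: 00000000  (ones: 0)
  rows 104-111 [x1,x2,x3,x4=1101]: 00000000  (ones: 0)
  rows 112-119 [x1,x2,x3,x4=1110]: 00000000  (ones: 0)
  rows 120-127 [x1,x2,x3,x4=1111]: 00000000  (ones: 0)
Satisfying assignments = 2+2+2+2+2+2+2+2+0+0+0+0+0+0+0+0 = 16

16


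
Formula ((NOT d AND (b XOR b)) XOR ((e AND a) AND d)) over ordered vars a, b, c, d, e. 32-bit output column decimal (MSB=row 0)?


Formula: ((NOT d AND (b XOR b)) XOR ((e AND a) AND d)) over a, b, c, d, e (32 rows)
Evaluate each row (bits = a,b,c,d,e, MSB first):
  row 0 [00000]: ((NOT 0 AND (0 XOR 0)) XOR ((0 AND 0) AND 0)) -> 0
  row 1 [00001]: ((NOT 0 AND (0 XOR 0)) XOR ((1 AND 0) AND 0)) -> 0
  row 2 [00010]: ((NOT 1 AND (0 XOR 0)) XOR ((0 AND 0) AND 1)) -> 0
  row 3 [00011]: ((NOT 1 AND (0 XOR 0)) XOR ((1 AND 0) AND 1)) -> 0
  row 4 [00100]: ((NOT 0 AND (0 XOR 0)) XOR ((0 AND 0) AND 0)) -> 0
  row 5 [00101]: ((NOT 0 AND (0 XOR 0)) XOR ((1 AND 0) AND 0)) -> 0
  row 6 [00110]: ((NOT 1 AND (0 XOR 0)) XOR ((0 AND 0) AND 1)) -> 0
  row 7 [00111]: ((NOT 1 AND (0 XOR 0)) XOR ((1 AND 0) AND 1)) -> 0
  row 8 [01000]: ((NOT 0 AND (1 XOR 1)) XOR ((0 AND 0) AND 0)) -> 0
  row 9 [01001]: ((NOT 0 AND (1 XOR 1)) XOR ((1 AND 0) AND 0)) -> 0
  row 10 [01010]: ((NOT 1 AND (1 XOR 1)) XOR ((0 AND 0) AND 1)) -> 0
  row 11 [01011]: ((NOT 1 AND (1 XOR 1)) XOR ((1 AND 0) AND 1)) -> 0
  row 12 [01100]: ((NOT 0 AND (1 XOR 1)) XOR ((0 AND 0) AND 0)) -> 0
  row 13 [01101]: ((NOT 0 AND (1 XOR 1)) XOR ((1 AND 0) AND 0)) -> 0
  row 14 [01110]: ((NOT 1 AND (1 XOR 1)) XOR ((0 AND 0) AND 1)) -> 0
  row 15 [01111]: ((NOT 1 AND (1 XOR 1)) XOR ((1 AND 0) AND 1)) -> 0
  row 16 [10000]: ((NOT 0 AND (0 XOR 0)) XOR ((0 AND 1) AND 0)) -> 0
  row 17 [10001]: ((NOT 0 AND (0 XOR 0)) XOR ((1 AND 1) AND 0)) -> 0
  row 18 [10010]: ((NOT 1 AND (0 XOR 0)) XOR ((0 AND 1) AND 1)) -> 0
  row 19 [10011]: ((NOT 1 AND (0 XOR 0)) XOR ((1 AND 1) AND 1)) -> 1
  row 20 [10100]: ((NOT 0 AND (0 XOR 0)) XOR ((0 AND 1) AND 0)) -> 0
  row 21 [10101]: ((NOT 0 AND (0 XOR 0)) XOR ((1 AND 1) AND 0)) -> 0
  row 22 [10110]: ((NOT 1 AND (0 XOR 0)) XOR ((0 AND 1) AND 1)) -> 0
  row 23 [10111]: ((NOT 1 AND (0 XOR 0)) XOR ((1 AND 1) AND 1)) -> 1
  row 24 [11000]: ((NOT 0 AND (1 XOR 1)) XOR ((0 AND 1) AND 0)) -> 0
  row 25 [11001]: ((NOT 0 AND (1 XOR 1)) XOR ((1 AND 1) AND 0)) -> 0
  row 26 [11010]: ((NOT 1 AND (1 XOR 1)) XOR ((0 AND 1) AND 1)) -> 0
  row 27 [11011]: ((NOT 1 AND (1 XOR 1)) XOR ((1 AND 1) AND 1)) -> 1
  row 28 [11100]: ((NOT 0 AND (1 XOR 1)) XOR ((0 AND 1) AND 0)) -> 0
  row 29 [11101]: ((NOT 0 AND (1 XOR 1)) XOR ((1 AND 1) AND 0)) -> 0
  row 30 [11110]: ((NOT 1 AND (1 XOR 1)) XOR ((0 AND 1) AND 1)) -> 0
  row 31 [11111]: ((NOT 1 AND (1 XOR 1)) XOR ((1 AND 1) AND 1)) -> 1
Full result column, 4 rows per line (a,b,c fixed per line; d,e runs 00..11 left to right):
  rows 0-3 [a,b,c=000]: 0000  = hex 0
  rows 4-7 [a,b,c=001]: 0000  = hex 0
  rows 8-11 [a,b,c=010]: 0000  = hex 0
  rows 12-15 [a,b,c=011]: 0000  = hex 0
  rows 16-19 [a,b,c=100]: 0001  = hex 1
  rows 20-23 [a,b,c=101]: 0001  = hex 1
  rows 24-27 [a,b,c=110]: 0001  = hex 1
  rows 28-31 [a,b,c=111]: 0001  = hex 1
Output column (row 0 .. row 31) = 00000000000000000001000100010001
Output column grouped in 4s = 0000 0000 0000 0000 0001 0001 0001 0001 = 0x00001111
Convert to decimal digit by digit (value = value*16 + digit):
  0 -> 0
  0*16 + 0 = 0
  0*16 + 0 = 0
  0*16 + 0 = 0
  0*16 + 1 = 1
  1*16 + 1 = 17
  17*16 + 1 = 273
  273*16 + 1 = 4369
Decimal = 4369

4369


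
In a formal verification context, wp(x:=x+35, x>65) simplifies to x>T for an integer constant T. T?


Formula: wp(x:=E, P) = P[E/x] (substitute E for x in postcondition)
Step 1: Postcondition: x>65
Step 2: Substitute x+35 for x: x+35>65
Step 3: Solve for x: x > 65-35 = 30

30


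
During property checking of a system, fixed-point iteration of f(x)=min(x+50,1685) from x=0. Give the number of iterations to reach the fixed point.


Step 1: x=0, cap=1685, increment=50
Step 2: x grows by 50 each step until capped at 1685; fixed point is x=1685
Step 3: iterations = ceil(1685/50) = 34

34


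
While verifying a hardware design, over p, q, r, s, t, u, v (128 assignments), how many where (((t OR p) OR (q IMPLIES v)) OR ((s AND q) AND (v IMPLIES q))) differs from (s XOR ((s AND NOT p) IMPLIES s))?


F1 = (((t OR p) OR (q IMPLIES v)) OR ((s AND q) AND (v IMPLIES q)))
F2 = (s XOR ((s AND NOT p) IMPLIES s))
Evaluate both on each of 128 rows (bits = p,q,r,s,t,u,v):
  row 0 [0000000]: F1=1 F2=1 -> 0
  row 1 [0000001]: F1=1 F2=1 -> 0
  row 2 [0000010]: F1=1 F2=1 -> 0
  row 3 [0000011]: F1=1 F2=1 -> 0
  row 4 [0000100]: F1=1 F2=1 -> 0
  (every remaining row is evaluated the same way; all 128 results are listed next)
Full result column, 8 rows per line (p,q,r,s fixed per line; t,u,v runs 000..111 left to right):
  rows 0-7 [p,q,r,s=0000]: 00000000  (ones: 0)
  rows 8-15 [p,q,r,s=0001]: 11111111  (ones: 8)
  rows 16-23 [p,q,r,s=0010]: 00000000  (ones: 0)
  rows 24-31 [p,q,r,s=0011]: 11111111  (ones: 8)
  rows 32-39 [p,q,r,s=0100]: 10100000  (ones: 2)
  rows 40-47 [p,q,r,s=0101]: 11111111  (ones: 8)
  rows 48-55 [p,q,r,s=0110]: 10100000  (ones: 2)
  rows 56-63 [p,q,r,s=0111]: 11111111  (ones: 8)
  rows 64-71 [p,q,r,s=1000]: 00000000  (ones: 0)
  rows 72-79 [p,q,r,s=1001]: 11111111  (ones: 8)
  rows 80-87 [p,q,r,s=1010]: 00000000  (ones: 0)
  rows 88-95 [p,q,r,s=1011]: 11111111  (ones: 8)
  rows 96-103 [p,q,r,s=1100]: 00000000  (ones: 0)
  rows 104-111 [p,q,r,s=1101]: 11111111  (ones: 8)
  rows 112-119 [p,q,r,s=1110]: 00000000  (ones: 0)
  rows 120-127 [p,q,r,s=1111]: 11111111  (ones: 8)
Disagreements = 0+8+0+8+2+8+2+8+0+8+0+8+0+8+0+8 = 68

68


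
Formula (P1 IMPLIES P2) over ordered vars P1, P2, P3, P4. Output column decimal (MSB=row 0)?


Formula: (P1 IMPLIES P2) over P1, P2, P3, P4 (16 rows)
Evaluate each row (bits = P1,P2,P3,P4, MSB first):
  row 0 [0000]: (0 IMPLIES 0) -> 1
  row 1 [0001]: (0 IMPLIES 0) -> 1
  row 2 [0010]: (0 IMPLIES 0) -> 1
  row 3 [0011]: (0 IMPLIES 0) -> 1
  row 4 [0100]: (0 IMPLIES 1) -> 1
  row 5 [0101]: (0 IMPLIES 1) -> 1
  row 6 [0110]: (0 IMPLIES 1) -> 1
  row 7 [0111]: (0 IMPLIES 1) -> 1
  row 8 [1000]: (1 IMPLIES 0) -> 0
  row 9 [1001]: (1 IMPLIES 0) -> 0
  row 10 [1010]: (1 IMPLIES 0) -> 0
  row 11 [1011]: (1 IMPLIES 0) -> 0
  row 12 [1100]: (1 IMPLIES 1) -> 1
  row 13 [1101]: (1 IMPLIES 1) -> 1
  row 14 [1110]: (1 IMPLIES 1) -> 1
  row 15 [1111]: (1 IMPLIES 1) -> 1
Full result column, 4 rows per line (P1,P2 fixed per line; P3,P4 runs 00..11 left to right):
  rows 0-3 [P1,P2=00]: 1111  = hex F
  rows 4-7 [P1,P2=01]: 1111  = hex F
  rows 8-11 [P1,P2=10]: 0000  = hex 0
  rows 12-15 [P1,P2=11]: 1111  = hex F
Output column (row 0 .. row 15) = 1111111100001111
Output column grouped in 4s = 1111 1111 0000 1111 = 0xFF0F
Convert to decimal digit by digit (value = value*16 + digit):
  F -> 15
  15*16 + 15 (F) = 255
  255*16 + 0 = 4080
  4080*16 + 15 (F) = 65295
Decimal = 65295

65295


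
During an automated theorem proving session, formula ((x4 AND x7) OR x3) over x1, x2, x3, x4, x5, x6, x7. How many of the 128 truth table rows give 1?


Formula: ((x4 AND x7) OR x3) over 7 vars (128 rows)
Evaluate each row (x1, x2, x3, x4, x5, x6, x7 as bits, MSB first):
  row 0 [0000000]: ((0 AND 0) OR 0) -> 0
  row 1 [0000001]: ((0 AND 1) OR 0) -> 0
  row 2 [0000010]: ((0 AND 0) OR 0) -> 0
  row 3 [0000011]: ((0 AND 1) OR 0) -> 0
  row 4 [0000100]: ((0 AND 0) OR 0) -> 0
  (every remaining row is evaluated the same way; all 128 results are listed next)
Full result column, 8 rows per line (x1,x2,x3,x4 fixed per line; x5,x6,x7 runs 000..111 left to right):
  rows 0-7 [x1,x2,x3,x4=0000]: 00000000  (ones: 0)
  rows 8-15 [x1,x2,x3,x4=0001]: 01010101  (ones: 4)
  rows 16-23 [x1,x2,x3,x4=0010]: 11111111  (ones: 8)
  rows 24-31 [x1,x2,x3,x4=0011]: 11111111  (ones: 8)
  rows 32-39 [x1,x2,x3,x4=0100]: 00000000  (ones: 0)
  rows 40-47 [x1,x2,x3,x4=0101]: 01010101  (ones: 4)
  rows 48-55 [x1,x2,x3,x4=0110]: 11111111  (ones: 8)
  rows 56-63 [x1,x2,x3,x4=0111]: 11111111  (ones: 8)
  rows 64-71 [x1,x2,x3,x4=1000]: 00000000  (ones: 0)
  rows 72-79 [x1,x2,x3,x4=1001]: 01010101  (ones: 4)
  rows 80-87 [x1,x2,x3,x4=1010]: 11111111  (ones: 8)
  rows 88-95 [x1,x2,x3,x4=1011]: 11111111  (ones: 8)
  rows 96-103 [x1,x2,x3,x4=1100]: 00000000  (ones: 0)
  rows 104-111 [x1,x2,x3,x4=1101]: 01010101  (ones: 4)
  rows 112-119 [x1,x2,x3,x4=1110]: 11111111  (ones: 8)
  rows 120-127 [x1,x2,x3,x4=1111]: 11111111  (ones: 8)
Count of 1-rows = 0+4+8+8+0+4+8+8+0+4+8+8+0+4+8+8 = 80

80


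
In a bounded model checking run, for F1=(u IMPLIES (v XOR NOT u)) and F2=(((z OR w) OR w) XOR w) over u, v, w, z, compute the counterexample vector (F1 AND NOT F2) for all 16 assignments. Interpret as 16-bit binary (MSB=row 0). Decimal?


F1 = (u IMPLIES (v XOR NOT u))
F2 = (((z OR w) OR w) XOR w)
Counterexample to F1=>F2 is where F1=1 and F2=0.
Evaluate each row (bits = u,v,w,z, MSB first):
  row 0 [0000]: F1=1 F2=0 -> F1&~F2 -> 1
  row 1 [0001]: F1=1 F2=1 -> F1&~F2 -> 0
  row 2 [0010]: F1=1 F2=0 -> F1&~F2 -> 1
  row 3 [0011]: F1=1 F2=0 -> F1&~F2 -> 1
  row 4 [0100]: F1=1 F2=0 -> F1&~F2 -> 1
  row 5 [0101]: F1=1 F2=1 -> F1&~F2 -> 0
  row 6 [0110]: F1=1 F2=0 -> F1&~F2 -> 1
  row 7 [0111]: F1=1 F2=0 -> F1&~F2 -> 1
  row 8 [1000]: F1=0 F2=0 -> F1&~F2 -> 0
  row 9 [1001]: F1=0 F2=1 -> F1&~F2 -> 0
  row 10 [1010]: F1=0 F2=0 -> F1&~F2 -> 0
  row 11 [1011]: F1=0 F2=0 -> F1&~F2 -> 0
  row 12 [1100]: F1=1 F2=0 -> F1&~F2 -> 1
  row 13 [1101]: F1=1 F2=1 -> F1&~F2 -> 0
  row 14 [1110]: F1=1 F2=0 -> F1&~F2 -> 1
  row 15 [1111]: F1=1 F2=0 -> F1&~F2 -> 1
Full result column, 4 rows per line (u,v fixed per line; w,z runs 00..11 left to right):
  rows 0-3 [u,v=00]: 1011  = hex B
  rows 4-7 [u,v=01]: 1011  = hex B
  rows 8-11 [u,v=10]: 0000  = hex 0
  rows 12-15 [u,v=11]: 1011  = hex B
Counterexample vector (row 0 .. row 15) = 1011101100001011
Output column grouped in 4s = 1011 1011 0000 1011 = 0xBB0B
Convert to decimal digit by digit (value = value*16 + digit):
  B -> 11
  11*16 + 11 (B) = 187
  187*16 + 0 = 2992
  2992*16 + 11 (B) = 47883
Decimal = 47883

47883
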